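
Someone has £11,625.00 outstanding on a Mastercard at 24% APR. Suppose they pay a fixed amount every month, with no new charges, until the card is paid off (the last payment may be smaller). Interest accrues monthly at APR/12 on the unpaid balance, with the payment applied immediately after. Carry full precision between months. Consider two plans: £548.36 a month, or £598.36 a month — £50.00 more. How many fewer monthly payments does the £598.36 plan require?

Monthly rate r = 24%/12 = 2% = 0.02.
At £548.36/mo: n = ⌈−ln(1 − rB₀/P)/ln(1+r)⌉ = 28 payments (last £470.36); total interest = total paid − £11,625.00 = £3,651.08.
At £598.36/mo: 25 payments (last £504.75); total interest £3,240.39.
Payments saved = 28 − 25 = 3.

3 fewer payments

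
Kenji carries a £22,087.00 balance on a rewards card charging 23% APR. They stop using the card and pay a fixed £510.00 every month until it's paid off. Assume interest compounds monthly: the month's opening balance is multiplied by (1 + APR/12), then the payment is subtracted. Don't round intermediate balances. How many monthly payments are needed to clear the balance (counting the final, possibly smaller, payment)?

94 payments

Monthly rate r = 23%/12 = 1.91667% = 0.0191667.
Recurrence: B ← B·(1+r) − £510.00.
Month 1: interest £423.33; balance after payment £22,000.33.
Month 2: interest £421.67; balance after payment £21,912.01.
Closed form: n = −ln(1 − rB₀/P)/ln(1+r) = −ln(0.16993)/ln(1.01917) ≈ 93.354, so the balance reaches zero during payment 94.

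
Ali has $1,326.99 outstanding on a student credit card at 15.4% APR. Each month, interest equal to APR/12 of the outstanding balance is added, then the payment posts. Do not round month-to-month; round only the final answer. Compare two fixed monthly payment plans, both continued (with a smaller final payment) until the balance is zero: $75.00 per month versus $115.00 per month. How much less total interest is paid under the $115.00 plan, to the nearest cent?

$69.38

Monthly rate r = 15.4%/12 = 1.28333% = 0.0128333.
At $75.00/mo: n = ⌈−ln(1 − rB₀/P)/ln(1+r)⌉ = 21 payments (last $14.92); total interest = total paid − $1,326.99 = $187.93.
At $115.00/mo: 13 payments (last $65.54); total interest $118.55.
Interest saved = $187.93 − $118.55 = $69.38.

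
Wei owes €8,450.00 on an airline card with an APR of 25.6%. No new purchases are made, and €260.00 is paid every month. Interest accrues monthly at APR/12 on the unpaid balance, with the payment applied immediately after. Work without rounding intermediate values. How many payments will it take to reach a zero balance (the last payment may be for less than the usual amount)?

56 months

Monthly rate r = 25.6%/12 = 2.13333% = 0.0213333.
Recurrence: B ← B·(1+r) − €260.00.
Month 1: interest €180.27; balance after payment €8,370.27.
Month 2: interest €178.57; balance after payment €8,288.83.
Closed form: n = −ln(1 − rB₀/P)/ln(1+r) = −ln(0.30667)/ln(1.02133) ≈ 55.995, so the balance reaches zero during payment 56.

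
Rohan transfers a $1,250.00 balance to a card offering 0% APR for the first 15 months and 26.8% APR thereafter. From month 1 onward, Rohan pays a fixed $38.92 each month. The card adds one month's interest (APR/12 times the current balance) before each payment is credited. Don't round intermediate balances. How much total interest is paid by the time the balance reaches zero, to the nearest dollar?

Promo months 1–15 at r₀ = 0%/12 = 0; months 16+ at r₁ = 26.8%/12 = 0.0223333.
After month 15 (no interest yet): B = $1,250.00 − 15·$38.92 = $666.20.
Then at r₁ with $38.92/mo: n₂ = −ln(1 − r₁·B/P)/ln(1+r₁) ≈ 21.81 → 22 more payments.
Total paid = 36·$38.92 + $31.58 = $1,432.70; interest = $1,432.70 − $1,250.00 = $182.70.

$183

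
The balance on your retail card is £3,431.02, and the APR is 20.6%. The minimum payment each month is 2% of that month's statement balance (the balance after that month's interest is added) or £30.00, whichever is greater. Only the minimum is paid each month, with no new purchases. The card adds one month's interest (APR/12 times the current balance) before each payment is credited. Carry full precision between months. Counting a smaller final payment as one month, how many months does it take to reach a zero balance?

375 months

Monthly rate r = 20.6%/12 = 1.71667% = 0.0171667.
While 2% of the post-interest balance exceeds £30.00, each month B ← (B·(1+r))·(1 − 0.02), i.e. B shrinks by the factor (1+r)·0.98 = 0.99682.
This holds for months 1–266. Entering month 267 the balance is £1,471.85; 2% of the post-interest balance is now below £30.00, so the flat £30.00 minimum applies from here.
From month 267 a fixed £30.00 at rate r clears £1,471.85 in 109 more payments. Total: 266 + 109 = 375 months.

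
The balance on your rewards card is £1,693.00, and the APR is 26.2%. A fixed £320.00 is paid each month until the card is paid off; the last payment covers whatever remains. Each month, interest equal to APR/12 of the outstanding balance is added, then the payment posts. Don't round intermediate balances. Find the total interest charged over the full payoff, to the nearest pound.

Monthly rate r = 26.2%/12 = 2.18333% = 0.0218333.
Payoff takes n = ⌈−ln(1 − rB₀/P)/ln(1+r)⌉ = ⌈5.683⌉ = 6 payments; the last is £219.35.
Total paid = 5·£320.00 + £219.35 = £1,819.35.
Total interest = total paid − principal = £1,819.35 − £1,693.00 = £126.35.

£126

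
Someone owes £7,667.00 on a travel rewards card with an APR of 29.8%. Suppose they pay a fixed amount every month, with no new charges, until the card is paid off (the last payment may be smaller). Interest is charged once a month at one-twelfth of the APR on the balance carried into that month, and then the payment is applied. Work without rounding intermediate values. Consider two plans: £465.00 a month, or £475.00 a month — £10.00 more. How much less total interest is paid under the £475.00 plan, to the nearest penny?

£66.71

Monthly rate r = 29.8%/12 = 2.48333% = 0.0248333.
At £465.00/mo: n = ⌈−ln(1 − rB₀/P)/ln(1+r)⌉ = 22 payments (last £220.97); total interest = total paid − £7,667.00 = £2,318.97.
At £475.00/mo: 21 payments (last £419.26); total interest £2,252.26.
Interest saved = £2,318.97 − £2,252.26 = £66.71.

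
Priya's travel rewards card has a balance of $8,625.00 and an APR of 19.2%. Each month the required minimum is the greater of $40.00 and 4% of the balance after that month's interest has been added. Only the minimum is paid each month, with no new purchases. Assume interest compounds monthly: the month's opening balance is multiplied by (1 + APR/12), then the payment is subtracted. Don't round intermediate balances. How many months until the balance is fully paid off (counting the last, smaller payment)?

119 months

Monthly rate r = 19.2%/12 = 1.6% = 0.016.
While 4% of the post-interest balance exceeds $40.00, each month B ← (B·(1+r))·(1 − 0.04), i.e. B shrinks by the factor (1+r)·0.96 = 0.97536.
This holds for months 1–88. Entering month 89 the balance is $960.01; 4% of the post-interest balance is now below $40.00, so the flat $40.00 minimum applies from here.
From month 89 a fixed $40.00 at rate r clears $960.01 in 31 more payments. Total: 88 + 31 = 119 months.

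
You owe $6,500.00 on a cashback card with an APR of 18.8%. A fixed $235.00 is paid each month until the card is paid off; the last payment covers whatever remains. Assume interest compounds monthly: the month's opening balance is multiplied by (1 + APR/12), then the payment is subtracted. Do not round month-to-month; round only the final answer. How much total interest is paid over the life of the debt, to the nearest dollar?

$2,087

Monthly rate r = 18.8%/12 = 1.56667% = 0.0156667.
Payoff takes n = ⌈−ln(1 − rB₀/P)/ln(1+r)⌉ = ⌈36.538⌉ = 37 payments; the last is $126.78.
Total paid = 36·$235.00 + $126.78 = $8,586.78.
Total interest = total paid − principal = $8,586.78 − $6,500.00 = $2,086.78.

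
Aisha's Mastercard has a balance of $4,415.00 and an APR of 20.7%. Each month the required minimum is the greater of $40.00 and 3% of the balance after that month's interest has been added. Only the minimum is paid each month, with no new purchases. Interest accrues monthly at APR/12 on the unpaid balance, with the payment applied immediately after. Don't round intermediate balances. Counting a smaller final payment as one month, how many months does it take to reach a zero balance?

140 months

Monthly rate r = 20.7%/12 = 1.725% = 0.01725.
While 3% of the post-interest balance exceeds $40.00, each month B ← (B·(1+r))·(1 − 0.03), i.e. B shrinks by the factor (1+r)·0.97 = 0.98673.
This holds for months 1–91. Entering month 92 the balance is $1,309.42; 3% of the post-interest balance is now below $40.00, so the flat $40.00 minimum applies from here.
From month 92 a fixed $40.00 at rate r clears $1,309.42 in 49 more payments. Total: 91 + 49 = 140 months.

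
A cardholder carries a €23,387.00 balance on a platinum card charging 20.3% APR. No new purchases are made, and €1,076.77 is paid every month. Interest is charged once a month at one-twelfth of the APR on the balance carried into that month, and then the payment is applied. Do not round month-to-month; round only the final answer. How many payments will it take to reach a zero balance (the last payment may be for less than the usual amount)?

28 months

Monthly rate r = 20.3%/12 = 1.69167% = 0.0169167.
Recurrence: B ← B·(1+r) − €1,076.77.
Month 1: interest €395.63; balance after payment €22,705.86.
Month 2: interest €384.11; balance after payment €22,013.20.
Closed form: n = −ln(1 − rB₀/P)/ln(1+r) = −ln(0.63258)/ln(1.01692) ≈ 27.299, so the balance reaches zero during payment 28.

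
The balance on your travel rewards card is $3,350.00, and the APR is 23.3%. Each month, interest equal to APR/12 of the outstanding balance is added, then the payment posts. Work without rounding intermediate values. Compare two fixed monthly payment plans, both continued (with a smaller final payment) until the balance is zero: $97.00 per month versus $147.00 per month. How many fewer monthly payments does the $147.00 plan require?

Monthly rate r = 23.3%/12 = 1.94167% = 0.0194167.
At $97.00/mo: n = ⌈−ln(1 − rB₀/P)/ln(1+r)⌉ = 58 payments (last $72.14); total interest = total paid − $3,350.00 = $2,251.14.
At $147.00/mo: 31 payments (last $56.56); total interest $1,116.56.
Payments saved = 58 − 31 = 27.

27 fewer payments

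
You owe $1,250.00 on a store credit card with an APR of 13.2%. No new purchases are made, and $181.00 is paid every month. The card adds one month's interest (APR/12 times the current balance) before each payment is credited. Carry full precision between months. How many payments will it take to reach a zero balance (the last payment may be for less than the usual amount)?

Monthly rate r = 13.2%/12 = 1.1% = 0.011.
Recurrence: B ← B·(1+r) − $181.00.
Month 1: interest $13.75; balance after payment $1,082.75.
Month 2: interest $11.91; balance after payment $913.66.
Closed form: n = −ln(1 − rB₀/P)/ln(1+r) = −ln(0.92403)/ln(1.011) ≈ 7.222, so the balance reaches zero during payment 8.

8 payments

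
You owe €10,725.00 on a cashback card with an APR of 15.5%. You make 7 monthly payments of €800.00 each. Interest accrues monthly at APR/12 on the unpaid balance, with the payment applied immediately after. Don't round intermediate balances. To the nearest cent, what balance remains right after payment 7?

€5,911.38

Monthly rate r = 15.5%/12 = 1.29167% = 0.0129167.
Each month: B ← B·(1+r) − €800.00.
Month 1: interest €138.53; balance after payment €10,063.53.
Month 2: interest €129.99; balance after payment €9,393.52.
Month 3: interest €121.33; balance after payment €8,714.85.
Month 4: interest €112.57; balance after payment €8,027.42.
Month 5: interest €103.69; balance after payment €7,331.11.
Month 6: interest €94.69; balance after payment €6,625.80.
Month 7: interest €85.58; balance after payment €5,911.38.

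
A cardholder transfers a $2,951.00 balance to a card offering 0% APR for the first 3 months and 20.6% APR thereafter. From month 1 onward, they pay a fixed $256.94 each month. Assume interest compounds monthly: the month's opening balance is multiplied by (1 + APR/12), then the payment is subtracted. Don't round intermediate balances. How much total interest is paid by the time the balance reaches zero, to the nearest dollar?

$197

Promo months 1–3 at r₀ = 0%/12 = 0; months 4+ at r₁ = 20.6%/12 = 0.0171667.
After month 3 (no interest yet): B = $2,951.00 − 3·$256.94 = $2,180.18.
Then at r₁ with $256.94/mo: n₂ = −ln(1 − r₁·B/P)/ln(1+r₁) ≈ 9.25 → 10 more payments.
Total paid = 12·$256.94 + $64.41 = $3,147.69; interest = $3,147.69 − $2,951.00 = $196.69.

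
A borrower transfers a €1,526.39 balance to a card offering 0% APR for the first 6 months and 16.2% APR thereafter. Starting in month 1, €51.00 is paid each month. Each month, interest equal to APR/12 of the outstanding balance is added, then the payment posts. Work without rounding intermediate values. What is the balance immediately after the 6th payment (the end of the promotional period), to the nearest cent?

€1,220.39

Promo months 1–6 at r₀ = 0%/12 = 0; months 7+ at r₁ = 16.2%/12 = 0.0135.
After month 6 (no interest yet): B = €1,526.39 − 6·€51.00 = €1,220.39.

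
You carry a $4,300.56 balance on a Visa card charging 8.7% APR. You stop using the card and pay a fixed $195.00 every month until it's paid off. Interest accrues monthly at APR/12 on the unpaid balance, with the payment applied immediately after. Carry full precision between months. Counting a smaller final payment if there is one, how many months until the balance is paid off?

Monthly rate r = 8.7%/12 = 0.725% = 0.00725.
Recurrence: B ← B·(1+r) − $195.00.
Month 1: interest $31.18; balance after payment $4,136.74.
Month 2: interest $29.99; balance after payment $3,971.73.
Closed form: n = −ln(1 − rB₀/P)/ln(1+r) = −ln(0.84011)/ln(1.00725) ≈ 24.118, so the balance reaches zero during payment 25.

25 months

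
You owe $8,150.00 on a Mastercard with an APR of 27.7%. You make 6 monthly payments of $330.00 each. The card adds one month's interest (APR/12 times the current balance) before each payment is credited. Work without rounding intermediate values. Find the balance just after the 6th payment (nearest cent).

Monthly rate r = 27.7%/12 = 2.30833% = 0.0230833.
Each month: B ← B·(1+r) − $330.00.
Month 1: interest $188.13; balance after payment $8,008.13.
Month 2: interest $184.85; balance after payment $7,862.98.
Month 3: interest $181.50; balance after payment $7,714.49.
Month 4: interest $178.08; balance after payment $7,562.56.
Month 5: interest $174.57; balance after payment $7,407.13.
Month 6: interest $170.98; balance after payment $7,248.11.

$7,248.11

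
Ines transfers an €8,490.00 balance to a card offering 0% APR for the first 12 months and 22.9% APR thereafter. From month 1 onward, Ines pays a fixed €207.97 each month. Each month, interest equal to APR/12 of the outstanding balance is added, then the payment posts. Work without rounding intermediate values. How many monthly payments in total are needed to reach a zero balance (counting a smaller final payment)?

55 months

Promo months 1–12 at r₀ = 0%/12 = 0; months 13+ at r₁ = 22.9%/12 = 0.0190833.
After month 12 (no interest yet): B = €8,490.00 − 12·€207.97 = €5,994.36.
Then at r₁ with €207.97/mo: n₂ = −ln(1 − r₁·B/P)/ln(1+r₁) ≈ 42.25 → 43 more payments.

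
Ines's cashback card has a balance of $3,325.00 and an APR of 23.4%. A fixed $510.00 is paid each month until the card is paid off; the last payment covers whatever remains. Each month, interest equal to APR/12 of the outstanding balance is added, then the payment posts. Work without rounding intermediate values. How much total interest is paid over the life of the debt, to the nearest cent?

Monthly rate r = 23.4%/12 = 1.95% = 0.0195.
Payoff takes n = ⌈−ln(1 − rB₀/P)/ln(1+r)⌉ = ⌈7.041⌉ = 8 payments; the last is $20.93.
Total paid = 7·$510.00 + $20.93 = $3,590.93.
Total interest = total paid − principal = $3,590.93 − $3,325.00 = $265.93.

$265.93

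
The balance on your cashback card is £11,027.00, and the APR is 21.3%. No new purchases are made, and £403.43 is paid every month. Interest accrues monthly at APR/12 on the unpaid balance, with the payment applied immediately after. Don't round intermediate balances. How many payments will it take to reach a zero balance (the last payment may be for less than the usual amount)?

38 months

Monthly rate r = 21.3%/12 = 1.775% = 0.01775.
Recurrence: B ← B·(1+r) − £403.43.
Month 1: interest £195.73; balance after payment £10,819.30.
Month 2: interest £192.04; balance after payment £10,607.91.
Closed form: n = −ln(1 − rB₀/P)/ln(1+r) = −ln(0.51484)/ln(1.01775) ≈ 37.734, so the balance reaches zero during payment 38.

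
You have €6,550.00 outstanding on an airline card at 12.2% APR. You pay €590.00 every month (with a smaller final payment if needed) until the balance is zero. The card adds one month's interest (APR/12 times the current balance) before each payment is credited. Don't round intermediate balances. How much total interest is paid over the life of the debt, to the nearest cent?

Monthly rate r = 12.2%/12 = 1.01667% = 0.0101667.
Payoff takes n = ⌈−ln(1 − rB₀/P)/ln(1+r)⌉ = ⌈11.840⌉ = 12 payments; the last is €495.71.
Total paid = 11·€590.00 + €495.71 = €6,985.71.
Total interest = total paid − principal = €6,985.71 − €6,550.00 = €435.71.

€435.71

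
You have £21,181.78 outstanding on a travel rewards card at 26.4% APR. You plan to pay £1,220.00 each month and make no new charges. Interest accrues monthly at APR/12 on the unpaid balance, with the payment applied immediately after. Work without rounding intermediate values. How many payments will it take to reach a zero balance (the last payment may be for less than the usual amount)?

23 months

Monthly rate r = 26.4%/12 = 2.2% = 0.022.
Recurrence: B ← B·(1+r) − £1,220.00.
Month 1: interest £466.00; balance after payment £20,427.78.
Month 2: interest £449.41; balance after payment £19,657.19.
Closed form: n = −ln(1 − rB₀/P)/ln(1+r) = −ln(0.61803)/ln(1.022) ≈ 22.113, so the balance reaches zero during payment 23.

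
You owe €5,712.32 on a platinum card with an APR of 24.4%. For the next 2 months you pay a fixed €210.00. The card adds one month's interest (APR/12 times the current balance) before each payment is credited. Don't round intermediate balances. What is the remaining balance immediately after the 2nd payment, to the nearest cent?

Monthly rate r = 24.4%/12 = 2.03333% = 0.0203333.
Each month: B ← B·(1+r) − €210.00.
Month 1: interest €116.15; balance after payment €5,618.47.
Month 2: interest €114.24; balance after payment €5,522.71.

€5,522.71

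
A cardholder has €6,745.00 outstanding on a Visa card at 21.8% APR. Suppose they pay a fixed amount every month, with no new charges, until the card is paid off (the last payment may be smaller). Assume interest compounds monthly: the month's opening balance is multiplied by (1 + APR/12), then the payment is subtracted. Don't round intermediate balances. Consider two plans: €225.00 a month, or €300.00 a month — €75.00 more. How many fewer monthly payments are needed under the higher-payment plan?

Monthly rate r = 21.8%/12 = 1.81667% = 0.0181667.
At €225.00/mo: n = ⌈−ln(1 − rB₀/P)/ln(1+r)⌉ = 44 payments (last €155.59); total interest = total paid − €6,745.00 = €3,085.59.
At €300.00/mo: 30 payments (last €48.68); total interest €2,003.68.
Payments saved = 44 − 30 = 14.

14 fewer payments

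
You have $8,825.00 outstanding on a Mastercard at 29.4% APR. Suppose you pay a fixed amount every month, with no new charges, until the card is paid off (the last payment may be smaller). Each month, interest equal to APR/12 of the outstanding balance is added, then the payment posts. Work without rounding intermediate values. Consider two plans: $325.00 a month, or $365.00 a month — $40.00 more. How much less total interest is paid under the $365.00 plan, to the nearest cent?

Monthly rate r = 29.4%/12 = 2.45% = 0.0245.
At $325.00/mo: n = ⌈−ln(1 − rB₀/P)/ln(1+r)⌉ = 46 payments (last $70.73); total interest = total paid − $8,825.00 = $5,870.73.
At $365.00/mo: 38 payments (last $27.52); total interest $4,707.52.
Interest saved = $5,870.73 − $4,707.52 = $1,163.21.

$1,163.21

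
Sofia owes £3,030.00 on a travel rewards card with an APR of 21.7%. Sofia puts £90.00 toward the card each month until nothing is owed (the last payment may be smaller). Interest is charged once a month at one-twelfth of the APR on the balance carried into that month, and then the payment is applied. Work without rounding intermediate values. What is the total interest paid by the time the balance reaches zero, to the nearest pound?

£1,683

Monthly rate r = 21.7%/12 = 1.80833% = 0.0180833.
Payoff takes n = ⌈−ln(1 − rB₀/P)/ln(1+r)⌉ = ⌈52.369⌉ = 53 payments; the last is £33.42.
Total paid = 52·£90.00 + £33.42 = £4,713.42.
Total interest = total paid − principal = £4,713.42 − £3,030.00 = £1,683.42.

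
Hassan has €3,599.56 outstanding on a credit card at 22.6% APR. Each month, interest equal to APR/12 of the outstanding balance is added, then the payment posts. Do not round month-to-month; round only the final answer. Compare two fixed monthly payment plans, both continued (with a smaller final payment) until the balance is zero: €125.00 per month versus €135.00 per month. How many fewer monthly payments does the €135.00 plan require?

Monthly rate r = 22.6%/12 = 1.88333% = 0.0188333.
At €125.00/mo: n = ⌈−ln(1 − rB₀/P)/ln(1+r)⌉ = 42 payments (last €111.52); total interest = total paid − €3,599.56 = €1,636.96.
At €135.00/mo: 38 payments (last €51.85); total interest €1,447.29.
Payments saved = 42 − 38 = 4.

4 fewer payments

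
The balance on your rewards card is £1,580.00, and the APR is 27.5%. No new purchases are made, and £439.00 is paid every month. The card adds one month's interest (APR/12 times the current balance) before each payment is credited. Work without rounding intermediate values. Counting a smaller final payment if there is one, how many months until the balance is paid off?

Monthly rate r = 27.5%/12 = 2.29167% = 0.0229167.
Recurrence: B ← B·(1+r) − £439.00.
Month 1: interest £36.21; balance after payment £1,177.21.
Month 2: interest £26.98; balance after payment £765.19.
Month 3: interest £17.54; balance after payment £343.72.
Month 4: interest £7.88; balance after payment £0.00.

4 months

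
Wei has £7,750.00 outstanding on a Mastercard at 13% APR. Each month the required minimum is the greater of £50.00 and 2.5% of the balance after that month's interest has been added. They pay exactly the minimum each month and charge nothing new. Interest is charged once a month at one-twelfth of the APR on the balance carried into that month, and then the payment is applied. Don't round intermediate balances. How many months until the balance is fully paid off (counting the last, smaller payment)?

146 months

Monthly rate r = 13%/12 = 1.08333% = 0.0108333.
While 2.5% of the post-interest balance exceeds £50.00, each month B ← (B·(1+r))·(1 − 0.025), i.e. B shrinks by the factor (1+r)·0.975 = 0.98556.
This holds for months 1–94. Entering month 95 the balance is £1,975.21; 2.5% of the post-interest balance is now below £50.00, so the flat £50.00 minimum applies from here.
From month 95 a fixed £50.00 at rate r clears £1,975.21 in 52 more payments. Total: 94 + 52 = 146 months.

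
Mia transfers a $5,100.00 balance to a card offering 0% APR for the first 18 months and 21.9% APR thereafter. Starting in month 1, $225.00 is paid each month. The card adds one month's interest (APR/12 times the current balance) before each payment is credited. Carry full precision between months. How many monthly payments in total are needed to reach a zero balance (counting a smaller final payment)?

23 months

Promo months 1–18 at r₀ = 0%/12 = 0; months 19+ at r₁ = 21.9%/12 = 0.01825.
After month 18 (no interest yet): B = $5,100.00 − 18·$225.00 = $1,050.00.
Then at r₁ with $225.00/mo: n₂ = −ln(1 − r₁·B/P)/ln(1+r₁) ≈ 4.92 → 5 more payments.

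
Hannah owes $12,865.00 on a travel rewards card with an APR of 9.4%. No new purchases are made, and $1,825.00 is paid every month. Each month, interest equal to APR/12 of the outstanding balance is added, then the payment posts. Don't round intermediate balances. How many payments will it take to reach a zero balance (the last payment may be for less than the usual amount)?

Monthly rate r = 9.4%/12 = 0.783333% = 0.00783333.
Recurrence: B ← B·(1+r) − $1,825.00.
Month 1: interest $100.78; balance after payment $11,140.78.
Month 2: interest $87.27; balance after payment $9,403.05.
Closed form: n = −ln(1 − rB₀/P)/ln(1+r) = −ln(0.94478)/ln(1.00783) ≈ 7.280, so the balance reaches zero during payment 8.

8 payments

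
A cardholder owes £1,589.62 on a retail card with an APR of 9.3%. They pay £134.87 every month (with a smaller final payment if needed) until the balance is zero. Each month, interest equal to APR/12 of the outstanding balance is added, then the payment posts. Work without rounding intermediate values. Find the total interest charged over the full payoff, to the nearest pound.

Monthly rate r = 9.3%/12 = 0.775% = 0.00775.
Payoff takes n = ⌈−ln(1 − rB₀/P)/ln(1+r)⌉ = ⌈12.408⌉ = 13 payments; the last is £55.11.
Total paid = 12·£134.87 + £55.11 = £1,673.55.
Total interest = total paid − principal = £1,673.55 − £1,589.62 = £83.93.

£84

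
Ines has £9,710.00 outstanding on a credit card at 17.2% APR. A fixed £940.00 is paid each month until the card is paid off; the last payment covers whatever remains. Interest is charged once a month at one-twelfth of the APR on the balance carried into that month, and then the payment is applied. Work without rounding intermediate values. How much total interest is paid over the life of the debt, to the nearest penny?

Monthly rate r = 17.2%/12 = 1.43333% = 0.0143333.
Payoff takes n = ⌈−ln(1 − rB₀/P)/ln(1+r)⌉ = ⌈11.259⌉ = 12 payments; the last is £245.15.
Total paid = 11·£940.00 + £245.15 = £10,585.15.
Total interest = total paid − principal = £10,585.15 − £9,710.00 = £875.15.

£875.15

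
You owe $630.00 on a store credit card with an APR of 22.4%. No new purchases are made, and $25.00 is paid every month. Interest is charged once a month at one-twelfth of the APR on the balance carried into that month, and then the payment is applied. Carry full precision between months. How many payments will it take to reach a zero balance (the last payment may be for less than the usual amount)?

35 months

Monthly rate r = 22.4%/12 = 1.86667% = 0.0186667.
Recurrence: B ← B·(1+r) − $25.00.
Month 1: interest $11.76; balance after payment $616.76.
Month 2: interest $11.51; balance after payment $603.27.
Closed form: n = −ln(1 − rB₀/P)/ln(1+r) = −ln(0.5296)/ln(1.01867) ≈ 34.369, so the balance reaches zero during payment 35.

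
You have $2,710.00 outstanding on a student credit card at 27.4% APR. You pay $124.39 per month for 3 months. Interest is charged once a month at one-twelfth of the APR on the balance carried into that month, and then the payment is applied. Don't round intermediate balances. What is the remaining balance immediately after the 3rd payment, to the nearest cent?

$2,518.15

Monthly rate r = 27.4%/12 = 2.28333% = 0.0228333.
Each month: B ← B·(1+r) − $124.39.
Month 1: interest $61.88; balance after payment $2,647.49.
Month 2: interest $60.45; balance after payment $2,583.55.
Month 3: interest $58.99; balance after payment $2,518.15.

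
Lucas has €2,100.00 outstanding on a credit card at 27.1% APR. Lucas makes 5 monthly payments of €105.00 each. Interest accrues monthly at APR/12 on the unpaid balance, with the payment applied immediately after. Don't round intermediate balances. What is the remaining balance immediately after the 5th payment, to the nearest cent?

€1,798.83

Monthly rate r = 27.1%/12 = 2.25833% = 0.0225833.
Each month: B ← B·(1+r) − €105.00.
Month 1: interest €47.43; balance after payment €2,042.43.
Month 2: interest €46.12; balance after payment €1,983.55.
Month 3: interest €44.80; balance after payment €1,923.34.
Month 4: interest €43.44; balance after payment €1,861.78.
Month 5: interest €42.05; balance after payment €1,798.83.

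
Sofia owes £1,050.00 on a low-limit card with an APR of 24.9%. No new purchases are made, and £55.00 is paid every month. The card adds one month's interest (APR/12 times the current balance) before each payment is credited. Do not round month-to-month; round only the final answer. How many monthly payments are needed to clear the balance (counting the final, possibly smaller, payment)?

25 months

Monthly rate r = 24.9%/12 = 2.075% = 0.02075.
Recurrence: B ← B·(1+r) − £55.00.
Month 1: interest £21.79; balance after payment £1,016.79.
Month 2: interest £21.10; balance after payment £982.89.
Closed form: n = −ln(1 − rB₀/P)/ln(1+r) = −ln(0.60386)/ln(1.02075) ≈ 24.560, so the balance reaches zero during payment 25.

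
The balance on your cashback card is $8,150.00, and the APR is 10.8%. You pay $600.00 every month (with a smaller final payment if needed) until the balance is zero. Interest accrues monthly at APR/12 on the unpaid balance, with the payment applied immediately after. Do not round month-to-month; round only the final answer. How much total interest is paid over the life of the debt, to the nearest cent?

$582.62

Monthly rate r = 10.8%/12 = 0.9% = 0.009.
Payoff takes n = ⌈−ln(1 − rB₀/P)/ln(1+r)⌉ = ⌈14.553⌉ = 15 payments; the last is $332.62.
Total paid = 14·$600.00 + $332.62 = $8,732.62.
Total interest = total paid − principal = $8,732.62 − $8,150.00 = $582.62.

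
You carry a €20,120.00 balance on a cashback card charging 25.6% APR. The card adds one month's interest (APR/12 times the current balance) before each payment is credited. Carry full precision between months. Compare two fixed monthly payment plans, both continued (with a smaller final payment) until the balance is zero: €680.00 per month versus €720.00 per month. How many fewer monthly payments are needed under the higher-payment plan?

5 fewer payments

Monthly rate r = 25.6%/12 = 2.13333% = 0.0213333.
At €680.00/mo: n = ⌈−ln(1 − rB₀/P)/ln(1+r)⌉ = 48 payments (last €176.04); total interest = total paid − €20,120.00 = €12,016.04.
At €720.00/mo: 43 payments (last €686.97); total interest €10,806.97.
Payments saved = 48 − 43 = 5.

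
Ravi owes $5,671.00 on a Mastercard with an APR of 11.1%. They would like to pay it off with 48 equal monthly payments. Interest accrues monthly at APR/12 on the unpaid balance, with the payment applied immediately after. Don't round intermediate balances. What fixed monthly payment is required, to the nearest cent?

Monthly rate r = 11.1%/12 = 0.925% = 0.00925.
Level-payment amortization: P = B₀·r / (1 − (1+r)^(−n)) = 5671.00·0.00925 / (1 − 1.00925^(−48)).
Denominator 1 − (1+r)^(−48) = 0.35722406.
P = 52.4567 / 0.35722406 ≈ 146.85.

$146.85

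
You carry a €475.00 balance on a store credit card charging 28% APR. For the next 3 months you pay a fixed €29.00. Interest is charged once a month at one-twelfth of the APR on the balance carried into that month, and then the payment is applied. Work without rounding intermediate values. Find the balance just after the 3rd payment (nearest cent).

€419.99

Monthly rate r = 28%/12 = 2.33333% = 0.0233333.
Each month: B ← B·(1+r) − €29.00.
Month 1: interest €11.08; balance after payment €457.08.
Month 2: interest €10.67; balance after payment €438.75.
Month 3: interest €10.24; balance after payment €419.99.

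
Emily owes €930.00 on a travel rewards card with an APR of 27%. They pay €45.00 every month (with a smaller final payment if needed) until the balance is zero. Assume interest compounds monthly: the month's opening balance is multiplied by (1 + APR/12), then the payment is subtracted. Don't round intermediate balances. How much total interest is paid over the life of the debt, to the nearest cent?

€335.05

Monthly rate r = 27%/12 = 2.25% = 0.0225.
Payoff takes n = ⌈−ln(1 − rB₀/P)/ln(1+r)⌉ = ⌈28.111⌉ = 29 payments; the last is €5.05.
Total paid = 28·€45.00 + €5.05 = €1,265.05.
Total interest = total paid − principal = €1,265.05 − €930.00 = €335.05.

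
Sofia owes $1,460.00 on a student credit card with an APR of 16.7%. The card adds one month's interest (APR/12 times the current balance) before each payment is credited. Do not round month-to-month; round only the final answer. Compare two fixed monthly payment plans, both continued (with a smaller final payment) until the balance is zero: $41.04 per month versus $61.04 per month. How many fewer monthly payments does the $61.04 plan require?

Monthly rate r = 16.7%/12 = 1.39167% = 0.0139167.
At $41.04/mo: n = ⌈−ln(1 − rB₀/P)/ln(1+r)⌉ = 50 payments (last $18.34); total interest = total paid − $1,460.00 = $569.30.
At $61.04/mo: 30 payments (last $17.61); total interest $327.77.
Payments saved = 50 − 30 = 20.

20 fewer payments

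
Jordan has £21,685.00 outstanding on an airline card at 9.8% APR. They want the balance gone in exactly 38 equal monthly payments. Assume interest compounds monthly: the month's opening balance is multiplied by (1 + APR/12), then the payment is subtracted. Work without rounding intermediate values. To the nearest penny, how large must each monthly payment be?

Monthly rate r = 9.8%/12 = 0.816667% = 0.00816667.
Level-payment amortization: P = B₀·r / (1 − (1+r)^(−n)) = 21685.00·0.00816667 / (1 − 1.00817^(−38)).
Denominator 1 − (1+r)^(−38) = 0.26587282.
P = 177.094 / 0.26587282 ≈ 666.09.

£666.09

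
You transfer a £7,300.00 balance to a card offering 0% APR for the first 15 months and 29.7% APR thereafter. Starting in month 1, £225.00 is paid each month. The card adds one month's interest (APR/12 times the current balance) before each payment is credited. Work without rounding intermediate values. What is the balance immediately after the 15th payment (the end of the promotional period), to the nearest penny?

£3,925.00

Promo months 1–15 at r₀ = 0%/12 = 0; months 16+ at r₁ = 29.7%/12 = 0.02475.
After month 15 (no interest yet): B = £7,300.00 − 15·£225.00 = £3,925.00.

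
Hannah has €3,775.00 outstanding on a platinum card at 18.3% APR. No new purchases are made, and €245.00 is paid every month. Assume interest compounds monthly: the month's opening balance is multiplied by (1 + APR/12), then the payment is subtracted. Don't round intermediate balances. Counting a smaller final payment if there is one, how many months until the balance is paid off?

Monthly rate r = 18.3%/12 = 1.525% = 0.01525.
Recurrence: B ← B·(1+r) − €245.00.
Month 1: interest €57.57; balance after payment €3,587.57.
Month 2: interest €54.71; balance after payment €3,397.28.
Closed form: n = −ln(1 − rB₀/P)/ln(1+r) = −ln(0.76503)/ln(1.01525) ≈ 17.697, so the balance reaches zero during payment 18.

18 months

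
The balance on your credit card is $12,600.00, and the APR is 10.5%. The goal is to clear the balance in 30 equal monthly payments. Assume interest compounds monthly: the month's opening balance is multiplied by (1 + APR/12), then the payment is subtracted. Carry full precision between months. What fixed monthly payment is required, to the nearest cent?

Monthly rate r = 10.5%/12 = 0.875% = 0.00875.
Level-payment amortization: P = B₀·r / (1 − (1+r)^(−n)) = 12600.00·0.00875 / (1 − 1.00875^(−30)).
Denominator 1 − (1+r)^(−30) = 0.22999496.
P = 110.25 / 0.22999496 ≈ 479.36.

$479.36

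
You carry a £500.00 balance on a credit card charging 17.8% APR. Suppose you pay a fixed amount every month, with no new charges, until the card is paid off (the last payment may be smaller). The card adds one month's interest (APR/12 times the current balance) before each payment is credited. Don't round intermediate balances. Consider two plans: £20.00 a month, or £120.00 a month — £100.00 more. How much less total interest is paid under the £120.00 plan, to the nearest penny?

£109.28

Monthly rate r = 17.8%/12 = 1.48333% = 0.0148333.
At £20.00/mo: n = ⌈−ln(1 − rB₀/P)/ln(1+r)⌉ = 32 payments (last £9.41); total interest = total paid − £500.00 = £129.41.
At £120.00/mo: 5 payments (last £40.13); total interest £20.13.
Interest saved = £129.41 − £20.13 = £109.28.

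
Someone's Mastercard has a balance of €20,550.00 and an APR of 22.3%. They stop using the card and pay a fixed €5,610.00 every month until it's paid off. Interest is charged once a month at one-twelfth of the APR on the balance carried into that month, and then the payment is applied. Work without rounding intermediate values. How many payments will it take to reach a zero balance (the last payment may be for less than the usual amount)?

4 payments

Monthly rate r = 22.3%/12 = 1.85833% = 0.0185833.
Recurrence: B ← B·(1+r) − €5,610.00.
Month 1: interest €381.89; balance after payment €15,321.89.
Month 2: interest €284.73; balance after payment €9,996.62.
Month 3: interest €185.77; balance after payment €4,572.39.
Month 4: interest €84.97; balance after payment €0.00.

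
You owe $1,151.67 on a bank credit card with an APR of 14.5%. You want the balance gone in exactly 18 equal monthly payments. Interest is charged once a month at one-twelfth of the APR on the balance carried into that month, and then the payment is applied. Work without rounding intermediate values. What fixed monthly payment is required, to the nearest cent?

$71.58

Monthly rate r = 14.5%/12 = 1.20833% = 0.0120833.
Level-payment amortization: P = B₀·r / (1 − (1+r)^(−n)) = 1151.67·0.0120833 / (1 − 1.01208^(−18)).
Denominator 1 − (1+r)^(−18) = 0.194422952.
P = 13.916 / 0.194422952 ≈ 71.58.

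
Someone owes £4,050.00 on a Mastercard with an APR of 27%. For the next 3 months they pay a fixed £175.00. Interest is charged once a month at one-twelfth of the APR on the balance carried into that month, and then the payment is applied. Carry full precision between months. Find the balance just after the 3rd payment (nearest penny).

Monthly rate r = 27%/12 = 2.25% = 0.0225.
Each month: B ← B·(1+r) − £175.00.
Month 1: interest £91.12; balance after payment £3,966.12.
Month 2: interest £89.24; balance after payment £3,880.36.
Month 3: interest £87.31; balance after payment £3,792.67.

£3,792.67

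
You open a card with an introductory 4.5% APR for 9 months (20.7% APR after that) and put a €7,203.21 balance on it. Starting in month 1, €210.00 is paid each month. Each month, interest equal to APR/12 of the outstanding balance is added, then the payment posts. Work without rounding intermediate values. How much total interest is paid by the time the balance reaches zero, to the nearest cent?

€2,125.67

Promo months 1–9 at r₀ = 4.5%/12 = 0.00375; months 10+ at r₁ = 20.7%/12 = 0.01725.
After month 9: iterate B ← B·(1+r₀) − €210.00 for 9 months → €5,531.40.
Then at r₁ with €210.00/mo: n₂ = −ln(1 − r₁·B/P)/ln(1+r₁) ≈ 35.42 → 36 more payments.
Total paid = 44·€210.00 + €88.88 = €9,328.88; interest = €9,328.88 − €7,203.21 = €2,125.67.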